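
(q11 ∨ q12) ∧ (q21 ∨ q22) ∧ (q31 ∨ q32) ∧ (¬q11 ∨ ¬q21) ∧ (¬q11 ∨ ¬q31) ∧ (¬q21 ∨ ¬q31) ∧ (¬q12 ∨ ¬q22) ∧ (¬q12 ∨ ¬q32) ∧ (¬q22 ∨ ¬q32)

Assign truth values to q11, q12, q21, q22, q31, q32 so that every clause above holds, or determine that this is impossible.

UNSATISFIABLE

Case q11 = True:
Unit clause (¬q21) forces q21 = False.
Unit clause (q22) forces q22 = True.
Unit clause (¬q31) forces q31 = False.
Unit clause (q32) forces q32 = True.
Now (¬q32) is unsatisfied and unit — conflict.
That branch fails; take q11 = False instead.
Unit clause (q12) forces q12 = True.
Unit clause (¬q22) forces q22 = False.
Unit clause (q21) forces q21 = True.
Unit clause (¬q31) forces q31 = False.
Unit clause (q32) forces q32 = True.
Now (¬q32) is unsatisfied and unit — conflict.
Neither q11 = True nor q11 = False works.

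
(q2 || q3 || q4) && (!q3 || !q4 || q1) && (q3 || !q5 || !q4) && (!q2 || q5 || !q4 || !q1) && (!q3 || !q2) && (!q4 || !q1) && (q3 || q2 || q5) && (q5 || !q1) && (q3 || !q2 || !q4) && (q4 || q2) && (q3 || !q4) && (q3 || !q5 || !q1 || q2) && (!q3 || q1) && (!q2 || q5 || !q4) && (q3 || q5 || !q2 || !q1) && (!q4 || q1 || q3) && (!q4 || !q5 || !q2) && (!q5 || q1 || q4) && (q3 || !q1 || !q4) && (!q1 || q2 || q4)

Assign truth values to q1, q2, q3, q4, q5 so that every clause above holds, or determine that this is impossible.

q1 ↦ true, q2 ↦ true, q3 ↦ false, q4 ↦ false, q5 ↦ true

Try q3 = false.
(!q4) alone gives q4 = false.
(q2) alone gives q2 = true.
Try q5 = true.
(q1) alone gives q1 = true.
This assignment satisfies each clause.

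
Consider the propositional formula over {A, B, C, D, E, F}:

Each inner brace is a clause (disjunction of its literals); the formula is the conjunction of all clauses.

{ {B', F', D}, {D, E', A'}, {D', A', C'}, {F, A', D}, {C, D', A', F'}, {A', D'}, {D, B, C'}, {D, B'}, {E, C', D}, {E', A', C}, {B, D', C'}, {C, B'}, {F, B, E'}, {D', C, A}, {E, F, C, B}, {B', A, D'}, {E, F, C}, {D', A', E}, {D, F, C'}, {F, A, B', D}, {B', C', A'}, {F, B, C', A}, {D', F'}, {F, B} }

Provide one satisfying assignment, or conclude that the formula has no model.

A: 0, B: 0, C: 0, D: 0, E: 1, F: 1

Branch on A: set A = 0.
Branch on D: set D = 0.
From the singleton clause (B'), B = 0.
From the singleton clause (C'), C = 0.
From the singleton clause (F), F = 1.
All clauses hold; E can take either value.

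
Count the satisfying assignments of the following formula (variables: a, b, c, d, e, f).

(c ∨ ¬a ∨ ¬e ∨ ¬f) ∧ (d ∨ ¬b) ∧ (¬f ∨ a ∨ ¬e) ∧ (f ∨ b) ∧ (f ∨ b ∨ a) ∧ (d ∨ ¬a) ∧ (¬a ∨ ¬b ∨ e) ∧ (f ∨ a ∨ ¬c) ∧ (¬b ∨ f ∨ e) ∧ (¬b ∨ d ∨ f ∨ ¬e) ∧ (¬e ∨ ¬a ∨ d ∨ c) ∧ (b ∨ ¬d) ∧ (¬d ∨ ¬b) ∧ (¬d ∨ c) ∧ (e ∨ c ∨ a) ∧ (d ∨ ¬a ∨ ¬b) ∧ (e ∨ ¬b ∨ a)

1

There are 2^6 = 64 truth assignments over (a, b, c, d, e, f).
Split on e. With e = True, the clauses containing e are satisfied and ¬e drops from the rest; 0 of the 2^5 = 32 assignments to the other variables satisfy what remains.
With e = False, by the same count on the reduced clause set, 1 assignment works.
(One model: a=F, b=F, c=T, d=F, e=F, f=T.)
Total: 0 + 1 = 1.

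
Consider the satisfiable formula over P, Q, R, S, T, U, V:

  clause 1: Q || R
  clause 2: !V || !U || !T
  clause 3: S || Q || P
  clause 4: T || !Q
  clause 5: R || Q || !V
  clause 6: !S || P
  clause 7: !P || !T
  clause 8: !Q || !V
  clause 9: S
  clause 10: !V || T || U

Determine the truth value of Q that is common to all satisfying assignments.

Suppose Q = true.
From the singleton clause (T), T = true.
From the singleton clause (!P), P = false.
From the singleton clause (!S), S = false.
Now (S) is unsatisfied and unit — conflict.
So every satisfying assignment has Q = False.

False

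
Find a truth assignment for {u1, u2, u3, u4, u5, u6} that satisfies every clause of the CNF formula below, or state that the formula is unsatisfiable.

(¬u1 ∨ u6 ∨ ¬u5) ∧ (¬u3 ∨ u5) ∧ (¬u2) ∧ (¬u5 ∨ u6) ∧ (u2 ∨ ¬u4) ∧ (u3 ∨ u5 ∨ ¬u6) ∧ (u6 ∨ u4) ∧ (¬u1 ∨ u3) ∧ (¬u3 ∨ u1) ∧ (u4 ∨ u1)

u1 ↦ True,  u2 ↦ False,  u3 ↦ True,  u4 ↦ False,  u5 ↦ True,  u6 ↦ True

(¬u2) alone gives u2 = False.
(¬u4) alone gives u4 = False.
(u6) alone gives u6 = True.
(u1) alone gives u1 = True.
(u3) alone gives u3 = True.
(u5) alone gives u5 = True.
All clauses are satisfied.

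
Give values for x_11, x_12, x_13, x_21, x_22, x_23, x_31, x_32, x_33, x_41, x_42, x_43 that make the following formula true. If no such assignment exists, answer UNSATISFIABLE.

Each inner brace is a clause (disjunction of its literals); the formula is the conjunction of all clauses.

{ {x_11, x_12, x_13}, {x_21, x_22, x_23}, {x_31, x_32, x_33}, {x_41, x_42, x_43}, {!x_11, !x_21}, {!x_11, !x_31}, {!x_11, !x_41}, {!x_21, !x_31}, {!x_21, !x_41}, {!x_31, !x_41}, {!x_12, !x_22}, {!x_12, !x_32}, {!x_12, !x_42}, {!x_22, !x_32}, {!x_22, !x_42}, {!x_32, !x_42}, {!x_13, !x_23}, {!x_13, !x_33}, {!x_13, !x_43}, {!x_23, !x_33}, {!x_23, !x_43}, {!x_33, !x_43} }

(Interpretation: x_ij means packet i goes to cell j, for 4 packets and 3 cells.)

UNSATISFIABLE

Try x_11 = false.
Try x_12 = true.
(!x_22) alone gives x_22 = false.
(!x_32) alone gives x_32 = false.
(!x_42) alone gives x_42 = false.
Try x_21 = true.
(!x_31) alone gives x_31 = false.
(x_33) alone gives x_33 = true.
(!x_41) alone gives x_41 = false.
(x_43) alone gives x_43 = true.
But (!x_43) is also a unit clause — contradiction.
Backtrack on x_21: now try x_21 = false.
(x_23) alone gives x_23 = true.
(!x_13) alone gives x_13 = false.
(!x_33) alone gives x_33 = false.
(x_31) alone gives x_31 = true.
(!x_41) alone gives x_41 = false.
(x_43) alone gives x_43 = true.
But (!x_43) is also a unit clause — contradiction.
Either choice for x_21 ends in contradiction.
Backtrack on x_12: now try x_12 = false.
(x_13) alone gives x_13 = true.
(!x_23) alone gives x_23 = false.
(!x_33) alone gives x_33 = false.
(!x_43) alone gives x_43 = false.
Try x_21 = true.
(!x_31) alone gives x_31 = false.
(x_32) alone gives x_32 = true.
(!x_41) alone gives x_41 = false.
(x_42) alone gives x_42 = true.
But (!x_42) is also a unit clause — contradiction.
Backtrack on x_21: now try x_21 = false.
(x_22) alone gives x_22 = true.
(!x_32) alone gives x_32 = false.
(x_31) alone gives x_31 = true.
(!x_41) alone gives x_41 = false.
(x_42) alone gives x_42 = true.
But (!x_42) is also a unit clause — contradiction.
Either choice for x_21 ends in contradiction.
Either choice for x_12 ends in contradiction.
Backtrack on x_11: now try x_11 = true.
(!x_21) alone gives x_21 = false.
(!x_31) alone gives x_31 = false.
(!x_41) alone gives x_41 = false.
Try x_22 = true.
(!x_12) alone gives x_12 = false.
(!x_32) alone gives x_32 = false.
(x_33) alone gives x_33 = true.
(!x_42) alone gives x_42 = false.
(x_43) alone gives x_43 = true.
But (!x_43) is also a unit clause — contradiction.
Backtrack on x_22: now try x_22 = false.
(x_23) alone gives x_23 = true.
(!x_13) alone gives x_13 = false.
(!x_33) alone gives x_33 = false.
(x_32) alone gives x_32 = true.
(!x_12) alone gives x_12 = false.
(!x_42) alone gives x_42 = false.
(x_43) alone gives x_43 = true.
But (!x_43) is also a unit clause — contradiction.
Either choice for x_22 ends in contradiction.
Either choice for x_11 ends in contradiction.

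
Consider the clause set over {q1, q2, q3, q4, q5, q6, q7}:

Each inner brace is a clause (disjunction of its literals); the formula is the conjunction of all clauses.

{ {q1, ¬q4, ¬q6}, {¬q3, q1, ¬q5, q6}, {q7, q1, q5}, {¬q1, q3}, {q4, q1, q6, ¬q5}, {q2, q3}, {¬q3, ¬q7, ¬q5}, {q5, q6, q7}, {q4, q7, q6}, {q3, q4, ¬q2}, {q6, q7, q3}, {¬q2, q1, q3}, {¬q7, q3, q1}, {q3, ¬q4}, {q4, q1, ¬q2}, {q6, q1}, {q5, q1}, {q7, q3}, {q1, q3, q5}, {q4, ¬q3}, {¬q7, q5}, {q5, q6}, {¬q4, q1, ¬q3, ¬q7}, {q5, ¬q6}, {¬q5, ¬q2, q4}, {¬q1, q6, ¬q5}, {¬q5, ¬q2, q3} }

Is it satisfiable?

Yes

Try q1 = True.
From the singleton clause (q3), q3 = True.
From the singleton clause (q4), q4 = True.
Try q7 = False.
Try q5 = True.
From the singleton clause (q6), q6 = True.
No clause remains; q2 is free.
A satisfying assignment: q1 ↦ True, q2 ↦ True, q3 ↦ True, q4 ↦ True, q5 ↦ True, q6 ↦ True, q7 ↦ False.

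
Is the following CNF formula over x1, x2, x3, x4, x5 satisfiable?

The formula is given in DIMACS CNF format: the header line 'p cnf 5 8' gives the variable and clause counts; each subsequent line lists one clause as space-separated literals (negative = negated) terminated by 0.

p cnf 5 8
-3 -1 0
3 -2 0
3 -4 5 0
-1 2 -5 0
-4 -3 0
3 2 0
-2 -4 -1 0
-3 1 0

No

Suppose x3 = False.
From the singleton clause (¬x2), x2 = False.
Now (x2) is unsatisfied and unit — conflict.
So x3 must be the other value — set x3 = True.
From the singleton clause (¬x1), x1 = False.
Now (x1) is unsatisfied and unit — conflict.
Either choice for x3 ends in contradiction.
No assignment satisfies every clause.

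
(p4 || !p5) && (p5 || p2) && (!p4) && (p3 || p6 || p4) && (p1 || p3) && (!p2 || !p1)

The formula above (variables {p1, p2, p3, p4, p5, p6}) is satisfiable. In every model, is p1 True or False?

Suppose p1 = true.
(!p4) alone gives p4 = false.
(!p5) alone gives p5 = false.
(p2) alone gives p2 = true.
But (!p2) is also a unit clause — contradiction.
So every satisfying assignment has p1 = False.

False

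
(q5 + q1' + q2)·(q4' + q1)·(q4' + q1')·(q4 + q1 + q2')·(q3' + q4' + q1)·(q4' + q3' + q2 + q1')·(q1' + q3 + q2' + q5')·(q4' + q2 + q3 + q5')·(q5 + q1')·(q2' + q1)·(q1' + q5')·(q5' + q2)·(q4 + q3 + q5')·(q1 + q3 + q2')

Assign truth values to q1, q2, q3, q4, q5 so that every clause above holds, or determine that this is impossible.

Suppose q4 = 0.
Suppose q1 = 0.
(q2') alone gives q2 = 0.
(q5') alone gives q5 = 0.
Every clause is now satisfied; q3 is unconstrained.

q1 ↦ 0, q2 ↦ 0, q3 ↦ 0, q4 ↦ 0, q5 ↦ 0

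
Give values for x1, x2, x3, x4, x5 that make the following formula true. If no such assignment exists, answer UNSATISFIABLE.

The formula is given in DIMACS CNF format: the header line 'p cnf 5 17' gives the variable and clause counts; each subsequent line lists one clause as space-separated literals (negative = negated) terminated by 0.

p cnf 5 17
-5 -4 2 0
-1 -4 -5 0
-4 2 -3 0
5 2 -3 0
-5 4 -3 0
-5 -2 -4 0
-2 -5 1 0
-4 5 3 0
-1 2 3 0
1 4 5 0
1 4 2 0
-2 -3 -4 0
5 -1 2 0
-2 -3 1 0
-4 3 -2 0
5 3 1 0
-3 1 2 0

Try x5 = False.
Try x2 = True.
Try x4 = False.
From the singleton clause (x1), x1 = True.
All clauses hold; x3 can take either value.

x1=True, x2=True, x3=True, x4=False, x5=False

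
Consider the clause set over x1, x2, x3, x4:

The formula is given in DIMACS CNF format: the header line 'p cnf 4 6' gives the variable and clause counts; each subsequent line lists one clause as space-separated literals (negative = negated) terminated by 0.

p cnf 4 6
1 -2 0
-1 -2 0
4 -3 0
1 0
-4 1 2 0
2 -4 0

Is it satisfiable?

Unit clause (x1) forces x1 = True.
Unit clause (¬x2) forces x2 = False.
Unit clause (¬x4) forces x4 = False.
Unit clause (¬x3) forces x3 = False.
All clauses are satisfied.
A satisfying assignment: x1 ↦ True; x2 ↦ False; x3 ↦ False; x4 ↦ False.

Satisfiable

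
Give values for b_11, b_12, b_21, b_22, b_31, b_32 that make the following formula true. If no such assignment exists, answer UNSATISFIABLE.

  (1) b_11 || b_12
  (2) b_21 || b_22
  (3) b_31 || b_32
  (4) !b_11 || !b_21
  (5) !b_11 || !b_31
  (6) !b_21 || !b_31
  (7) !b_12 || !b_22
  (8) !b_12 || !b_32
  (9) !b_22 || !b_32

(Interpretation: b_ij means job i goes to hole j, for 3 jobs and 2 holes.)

Case b_11 = true:
The clause (!b_21) is unit, so b_21 = false.
The clause (b_22) is unit, so b_22 = true.
The clause (!b_31) is unit, so b_31 = false.
The clause (b_32) is unit, so b_32 = true.
That conflicts with the unit clause (!b_32).
Backtrack on b_11: now try b_11 = false.
The clause (b_12) is unit, so b_12 = true.
The clause (!b_22) is unit, so b_22 = false.
The clause (b_21) is unit, so b_21 = true.
The clause (!b_31) is unit, so b_31 = false.
The clause (b_32) is unit, so b_32 = true.
That conflicts with the unit clause (!b_32).
Both values of b_11 lead to a conflict.

UNSATISFIABLE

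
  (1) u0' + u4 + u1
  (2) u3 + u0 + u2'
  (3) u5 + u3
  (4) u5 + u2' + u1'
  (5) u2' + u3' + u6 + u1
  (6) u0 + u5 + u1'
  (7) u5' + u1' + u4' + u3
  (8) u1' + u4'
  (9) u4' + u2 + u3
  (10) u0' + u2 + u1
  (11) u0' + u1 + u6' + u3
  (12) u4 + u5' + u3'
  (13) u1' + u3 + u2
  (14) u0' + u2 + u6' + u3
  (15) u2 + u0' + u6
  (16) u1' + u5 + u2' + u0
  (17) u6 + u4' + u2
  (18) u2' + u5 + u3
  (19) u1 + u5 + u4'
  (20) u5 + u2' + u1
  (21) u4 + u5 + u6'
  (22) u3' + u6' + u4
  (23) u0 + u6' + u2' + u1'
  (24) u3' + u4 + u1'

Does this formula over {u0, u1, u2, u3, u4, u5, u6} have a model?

Suppose u5 = 1.
Suppose u1 = 0.
Suppose u0 = 1.
Unit clause (u4) forces u4 = 1.
Unit clause (u2) forces u2 = 1.
Suppose u3 = 0.
Unit clause (u6') forces u6 = 0.
This assignment satisfies each clause.
A satisfying assignment: u0: 1, u1: 0, u2: 1, u3: 0, u4: 1, u5: 1, u6: 0.

Yes, satisfiable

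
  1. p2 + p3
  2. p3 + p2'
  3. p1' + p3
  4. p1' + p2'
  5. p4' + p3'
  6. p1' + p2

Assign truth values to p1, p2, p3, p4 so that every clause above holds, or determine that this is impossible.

Case p2 = 0:
The clause (p3) is unit, so p3 = 1.
The clause (p4') is unit, so p4 = 0.
The clause (p1') is unit, so p1 = 0.
All clauses are satisfied.

p1: 0,  p2: 0,  p3: 1,  p4: 0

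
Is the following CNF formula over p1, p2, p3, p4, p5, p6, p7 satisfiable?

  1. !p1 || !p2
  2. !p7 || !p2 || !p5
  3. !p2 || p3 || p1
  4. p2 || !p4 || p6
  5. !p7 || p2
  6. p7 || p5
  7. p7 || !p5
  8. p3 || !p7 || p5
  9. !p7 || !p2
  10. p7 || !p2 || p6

Suppose p1 = false.
Suppose p2 = false.
From the singleton clause (!p7), p7 = false.
From the singleton clause (p5), p5 = true.
Now (!p5) is unsatisfied and unit — conflict.
That branch fails; take p2 = true instead.
From the singleton clause (p3), p3 = true.
From the singleton clause (!p7), p7 = false.
From the singleton clause (p5), p5 = true.
Now (!p5) is unsatisfied and unit — conflict.
Neither p2 = true nor p2 = false works.
That branch fails; take p1 = true instead.
From the singleton clause (!p2), p2 = false.
From the singleton clause (!p7), p7 = false.
From the singleton clause (p5), p5 = true.
Now (!p5) is unsatisfied and unit — conflict.
Neither p1 = true nor p1 = false works.
No assignment satisfies every clause.

Unsatisfiable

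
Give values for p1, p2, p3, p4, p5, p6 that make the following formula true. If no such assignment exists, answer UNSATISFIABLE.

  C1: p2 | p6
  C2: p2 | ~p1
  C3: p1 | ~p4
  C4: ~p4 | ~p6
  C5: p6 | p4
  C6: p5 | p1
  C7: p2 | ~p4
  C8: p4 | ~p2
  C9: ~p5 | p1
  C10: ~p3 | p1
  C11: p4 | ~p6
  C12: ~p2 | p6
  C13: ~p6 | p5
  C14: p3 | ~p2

Try p2 = 1.
From the singleton clause (p4), p4 = 1.
From the singleton clause (p1), p1 = 1.
From the singleton clause (~p6), p6 = 0.
But (p6) is also a unit clause — contradiction.
That branch fails; take p2 = 0 instead.
From the singleton clause (p6), p6 = 1.
From the singleton clause (~p1), p1 = 0.
From the singleton clause (~p4), p4 = 0.
But (p4) is also a unit clause — contradiction.
Neither p2 = 1 nor p2 = 0 works.

UNSATISFIABLE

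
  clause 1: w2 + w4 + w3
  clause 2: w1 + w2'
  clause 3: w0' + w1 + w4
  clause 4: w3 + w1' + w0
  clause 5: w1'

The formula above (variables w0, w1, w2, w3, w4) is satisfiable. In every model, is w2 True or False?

False

Suppose w2 = 1.
From the singleton clause (w1), w1 = 1.
That conflicts with the unit clause (w1').
So every satisfying assignment has w2 = False.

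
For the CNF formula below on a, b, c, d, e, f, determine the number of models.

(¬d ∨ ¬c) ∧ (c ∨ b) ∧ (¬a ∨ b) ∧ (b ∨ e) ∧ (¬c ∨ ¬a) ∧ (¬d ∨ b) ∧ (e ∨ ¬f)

There are 2^6 = 64 truth assignments over (a, b, c, d, e, f).
Split on d. With d = True, the clauses containing d are satisfied and ¬d drops from the rest; 6 of the 2^5 = 32 assignments to the other variables satisfy what remains.
With d = False, by the same count on the reduced clause set, 11 assignments work.
(One model: a=F, b=F, c=T, d=F, e=T, f=F.)
Total: 6 + 11 = 17.

17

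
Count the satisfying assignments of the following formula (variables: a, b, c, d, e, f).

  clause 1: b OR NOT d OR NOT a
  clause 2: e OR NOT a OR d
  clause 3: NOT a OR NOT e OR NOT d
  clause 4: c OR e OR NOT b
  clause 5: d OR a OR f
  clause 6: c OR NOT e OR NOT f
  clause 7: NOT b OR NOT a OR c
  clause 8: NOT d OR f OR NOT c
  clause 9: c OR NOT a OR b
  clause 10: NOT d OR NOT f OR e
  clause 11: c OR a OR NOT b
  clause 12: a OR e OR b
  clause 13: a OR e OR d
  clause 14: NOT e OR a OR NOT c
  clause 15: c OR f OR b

There are 2^6 = 64 truth assignments over (a, b, c, d, e, f).
Split on e. With e = true, the clauses containing e are satisfied and NOT e drops from the rest; 4 of the 2^5 = 32 assignments to the other variables satisfy what remains.
With e = false, by the same count on the reduced clause set, 0 assignments work.
Total: 4 + 0 = 4.

4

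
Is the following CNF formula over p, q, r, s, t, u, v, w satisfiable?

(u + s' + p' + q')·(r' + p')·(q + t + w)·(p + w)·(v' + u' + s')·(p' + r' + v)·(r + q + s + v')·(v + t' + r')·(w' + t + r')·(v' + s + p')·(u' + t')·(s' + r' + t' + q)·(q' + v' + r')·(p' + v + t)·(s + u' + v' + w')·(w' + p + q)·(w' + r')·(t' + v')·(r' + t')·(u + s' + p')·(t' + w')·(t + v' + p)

Yes

Case r = 0:
Case p = 0:
From the singleton clause (w), w = 1.
From the singleton clause (q), q = 1.
From the singleton clause (t'), t = 0.
From the singleton clause (v'), v = 0.
All clauses hold; s, u can take either value.
A satisfying assignment: p: 0; q: 1; r: 0; s: 0; t: 0; u: 0; v: 0; w: 1.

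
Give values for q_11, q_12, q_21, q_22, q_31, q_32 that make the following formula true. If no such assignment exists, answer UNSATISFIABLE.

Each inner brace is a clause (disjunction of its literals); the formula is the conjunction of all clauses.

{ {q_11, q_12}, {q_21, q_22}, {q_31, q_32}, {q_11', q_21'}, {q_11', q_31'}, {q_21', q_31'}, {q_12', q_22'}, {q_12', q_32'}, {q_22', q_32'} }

Try q_11 = 1.
(q_21') alone gives q_21 = 0.
(q_22) alone gives q_22 = 1.
(q_31') alone gives q_31 = 0.
(q_32) alone gives q_32 = 1.
But (q_32') is also a unit clause — contradiction.
So q_11 must be the other value — set q_11 = 0.
(q_12) alone gives q_12 = 1.
(q_22') alone gives q_22 = 0.
(q_21) alone gives q_21 = 1.
(q_31') alone gives q_31 = 0.
(q_32) alone gives q_32 = 1.
But (q_32') is also a unit clause — contradiction.
Neither q_11 = 1 nor q_11 = 0 works.

UNSATISFIABLE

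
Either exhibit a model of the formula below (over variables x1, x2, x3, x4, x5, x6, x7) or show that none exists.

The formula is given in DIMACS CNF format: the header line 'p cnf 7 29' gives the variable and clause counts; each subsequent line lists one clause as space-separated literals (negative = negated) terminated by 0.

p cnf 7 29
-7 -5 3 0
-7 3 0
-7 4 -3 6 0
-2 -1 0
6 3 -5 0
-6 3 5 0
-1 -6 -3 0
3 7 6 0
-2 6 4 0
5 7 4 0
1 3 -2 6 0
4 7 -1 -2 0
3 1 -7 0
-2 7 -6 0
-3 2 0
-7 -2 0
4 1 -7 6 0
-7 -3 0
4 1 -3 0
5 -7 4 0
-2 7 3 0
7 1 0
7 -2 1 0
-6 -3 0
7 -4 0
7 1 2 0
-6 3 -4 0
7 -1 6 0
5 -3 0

x1: True, x2: False, x3: False, x4: False, x5: True, x6: True, x7: False

Suppose x7 = False.
(x1) alone gives x1 = True.
(¬x2) alone gives x2 = False.
(¬x3) alone gives x3 = False.
(x6) alone gives x6 = True.
(x5) alone gives x5 = True.
(¬x4) alone gives x4 = False.
All clauses are satisfied.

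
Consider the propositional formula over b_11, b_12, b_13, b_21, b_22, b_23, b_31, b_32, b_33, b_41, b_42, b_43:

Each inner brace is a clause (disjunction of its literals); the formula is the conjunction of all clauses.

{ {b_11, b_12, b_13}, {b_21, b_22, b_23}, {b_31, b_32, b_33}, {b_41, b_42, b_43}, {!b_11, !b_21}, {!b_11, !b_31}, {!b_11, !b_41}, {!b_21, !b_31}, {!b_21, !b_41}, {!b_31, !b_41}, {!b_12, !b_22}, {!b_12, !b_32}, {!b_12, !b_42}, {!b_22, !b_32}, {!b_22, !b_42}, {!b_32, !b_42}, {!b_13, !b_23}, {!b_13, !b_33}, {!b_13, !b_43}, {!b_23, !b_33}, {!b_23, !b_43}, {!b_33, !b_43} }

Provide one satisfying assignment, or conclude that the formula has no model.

UNSATISFIABLE

Branch on b_11: set b_11 = false.
Branch on b_12: set b_12 = true.
Unit clause (!b_22) forces b_22 = false.
Unit clause (!b_32) forces b_32 = false.
Unit clause (!b_42) forces b_42 = false.
Branch on b_21: set b_21 = true.
Unit clause (!b_31) forces b_31 = false.
Unit clause (b_33) forces b_33 = true.
Unit clause (!b_41) forces b_41 = false.
Unit clause (b_43) forces b_43 = true.
Now (!b_43) is unsatisfied and unit — conflict.
Backtrack on b_21: now try b_21 = false.
Unit clause (b_23) forces b_23 = true.
Unit clause (!b_13) forces b_13 = false.
Unit clause (!b_33) forces b_33 = false.
Unit clause (b_31) forces b_31 = true.
Unit clause (!b_41) forces b_41 = false.
Unit clause (b_43) forces b_43 = true.
Now (!b_43) is unsatisfied and unit — conflict.
Both values of b_21 lead to a conflict.
Backtrack on b_12: now try b_12 = false.
Unit clause (b_13) forces b_13 = true.
Unit clause (!b_23) forces b_23 = false.
Unit clause (!b_33) forces b_33 = false.
Unit clause (!b_43) forces b_43 = false.
Branch on b_21: set b_21 = true.
Unit clause (!b_31) forces b_31 = false.
Unit clause (b_32) forces b_32 = true.
Unit clause (!b_41) forces b_41 = false.
Unit clause (b_42) forces b_42 = true.
Now (!b_42) is unsatisfied and unit — conflict.
Backtrack on b_21: now try b_21 = false.
Unit clause (b_22) forces b_22 = true.
Unit clause (!b_32) forces b_32 = false.
Unit clause (b_31) forces b_31 = true.
Unit clause (!b_41) forces b_41 = false.
Unit clause (b_42) forces b_42 = true.
Now (!b_42) is unsatisfied and unit — conflict.
Both values of b_21 lead to a conflict.
Both values of b_12 lead to a conflict.
Backtrack on b_11: now try b_11 = true.
Unit clause (!b_21) forces b_21 = false.
Unit clause (!b_31) forces b_31 = false.
Unit clause (!b_41) forces b_41 = false.
Branch on b_22: set b_22 = true.
Unit clause (!b_12) forces b_12 = false.
Unit clause (!b_32) forces b_32 = false.
Unit clause (b_33) forces b_33 = true.
Unit clause (!b_42) forces b_42 = false.
Unit clause (b_43) forces b_43 = true.
Now (!b_43) is unsatisfied and unit — conflict.
Backtrack on b_22: now try b_22 = false.
Unit clause (b_23) forces b_23 = true.
Unit clause (!b_13) forces b_13 = false.
Unit clause (!b_33) forces b_33 = false.
Unit clause (b_32) forces b_32 = true.
Unit clause (!b_12) forces b_12 = false.
Unit clause (!b_42) forces b_42 = false.
Unit clause (b_43) forces b_43 = true.
Now (!b_43) is unsatisfied and unit — conflict.
Both values of b_22 lead to a conflict.
Both values of b_11 lead to a conflict.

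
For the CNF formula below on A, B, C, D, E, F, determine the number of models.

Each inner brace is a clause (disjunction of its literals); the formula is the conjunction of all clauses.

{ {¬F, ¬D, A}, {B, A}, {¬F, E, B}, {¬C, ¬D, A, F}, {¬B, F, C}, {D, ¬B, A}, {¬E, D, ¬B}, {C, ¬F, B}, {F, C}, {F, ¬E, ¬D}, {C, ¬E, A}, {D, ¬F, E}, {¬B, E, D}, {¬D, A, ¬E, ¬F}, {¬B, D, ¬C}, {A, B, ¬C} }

There are 2^6 = 64 truth assignments over (A, B, C, D, E, F).
Split on F. With F = True, the clauses containing F are satisfied and ¬F drops from the rest; 6 of the 2^5 = 32 assignments to the other variables satisfy what remains.
With F = False, by the same count on the reduced clause set, 4 assignments work.
Total: 6 + 4 = 10.

10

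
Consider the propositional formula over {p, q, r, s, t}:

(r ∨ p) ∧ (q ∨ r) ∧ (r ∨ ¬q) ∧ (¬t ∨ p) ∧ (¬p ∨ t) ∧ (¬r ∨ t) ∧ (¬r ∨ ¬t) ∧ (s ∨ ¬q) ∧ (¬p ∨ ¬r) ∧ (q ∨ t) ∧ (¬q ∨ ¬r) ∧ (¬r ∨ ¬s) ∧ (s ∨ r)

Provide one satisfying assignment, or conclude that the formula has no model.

UNSATISFIABLE

Suppose r = True.
The clause (t) is unit, so t = True.
Now (¬t) is unsatisfied and unit — conflict.
So r must be the other value — set r = False.
The clause (p) is unit, so p = True.
The clause (q) is unit, so q = True.
Now (¬q) is unsatisfied and unit — conflict.
Neither r = True nor r = False works.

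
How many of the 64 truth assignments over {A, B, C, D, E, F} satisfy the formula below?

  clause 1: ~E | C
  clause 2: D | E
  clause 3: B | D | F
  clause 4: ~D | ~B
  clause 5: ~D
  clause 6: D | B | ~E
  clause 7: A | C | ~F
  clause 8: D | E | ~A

There are 2^6 = 64 truth assignments over (A, B, C, D, E, F).
Split on A. With A = 1, the clauses containing A are satisfied and ~A drops from the rest; 2 of the 2^5 = 32 assignments to the other variables satisfy what remains.
With A = 0, by the same count on the reduced clause set, 2 assignments work.
Total: 2 + 2 = 4.

4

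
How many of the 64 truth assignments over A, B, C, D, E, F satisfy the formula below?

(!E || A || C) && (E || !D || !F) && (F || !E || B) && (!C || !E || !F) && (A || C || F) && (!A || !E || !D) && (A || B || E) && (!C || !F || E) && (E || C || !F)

16

There are 2^6 = 64 truth assignments over (A, B, C, D, E, F).
Split on E. With E = true, the clauses containing E are satisfied and !E drops from the rest; 6 of the 2^5 = 32 assignments to the other variables satisfy what remains.
With E = false, by the same count on the reduced clause set, 10 assignments work.
(One model: A=F, B=T, C=T, D=F, E=F, F=F.)
Total: 6 + 10 = 16.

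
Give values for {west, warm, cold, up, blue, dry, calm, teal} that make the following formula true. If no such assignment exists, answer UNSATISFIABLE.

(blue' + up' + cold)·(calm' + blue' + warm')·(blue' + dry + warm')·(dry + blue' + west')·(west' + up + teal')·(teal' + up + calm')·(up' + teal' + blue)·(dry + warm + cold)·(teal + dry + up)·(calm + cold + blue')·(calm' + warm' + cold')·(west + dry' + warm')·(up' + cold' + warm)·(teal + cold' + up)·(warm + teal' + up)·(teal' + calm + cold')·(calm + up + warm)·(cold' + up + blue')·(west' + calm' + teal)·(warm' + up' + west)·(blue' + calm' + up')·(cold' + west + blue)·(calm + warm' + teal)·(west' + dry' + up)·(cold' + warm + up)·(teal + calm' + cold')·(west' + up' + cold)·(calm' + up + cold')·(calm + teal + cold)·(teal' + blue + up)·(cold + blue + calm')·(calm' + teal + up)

Try blue = 0.
Try up = 0.
The clause (teal') is unit, so teal = 0.
The clause (dry) is unit, so dry = 1.
The clause (cold') is unit, so cold = 0.
The clause (west') is unit, so west = 0.
The clause (warm') is unit, so warm = 0.
The clause (calm) is unit, so calm = 1.
But (calm') is also a unit clause — contradiction.
Backtrack on up: now try up = 1.
The clause (teal') is unit, so teal = 0.
Try cold = 0.
The clause (west') is unit, so west = 0.
The clause (warm') is unit, so warm = 0.
The clause (dry) is unit, so dry = 1.
The clause (calm) is unit, so calm = 1.
But (calm') is also a unit clause — contradiction.
Backtrack on cold: now try cold = 1.
The clause (warm) is unit, so warm = 1.
The clause (calm') is unit, so calm = 0.
But (calm) is also a unit clause — contradiction.
Neither cold = 1 nor cold = 0 works.
Neither up = 1 nor up = 0 works.
Backtrack on blue: now try blue = 1.
Try up = 0.
The clause (cold') is unit, so cold = 0.
The clause (calm) is unit, so calm = 1.
The clause (warm') is unit, so warm = 0.
The clause (teal') is unit, so teal = 0.
But (teal) is also a unit clause — contradiction.
Backtrack on up: now try up = 1.
The clause (cold) is unit, so cold = 1.
The clause (warm) is unit, so warm = 1.
The clause (calm') is unit, so calm = 0.
The clause (dry) is unit, so dry = 1.
The clause (west) is unit, so west = 1.
The clause (teal') is unit, so teal = 0.
But (teal) is also a unit clause — contradiction.
Neither up = 1 nor up = 0 works.
Neither blue = 1 nor blue = 0 works.

UNSATISFIABLE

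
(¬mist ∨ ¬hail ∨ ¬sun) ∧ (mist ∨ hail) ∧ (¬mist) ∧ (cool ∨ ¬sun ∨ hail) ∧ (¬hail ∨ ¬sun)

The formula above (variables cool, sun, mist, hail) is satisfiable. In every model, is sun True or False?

Suppose sun = True.
Unit clause (¬mist) forces mist = False.
Unit clause (hail) forces hail = True.
That conflicts with the unit clause (¬hail).
So every satisfying assignment has sun = False.

False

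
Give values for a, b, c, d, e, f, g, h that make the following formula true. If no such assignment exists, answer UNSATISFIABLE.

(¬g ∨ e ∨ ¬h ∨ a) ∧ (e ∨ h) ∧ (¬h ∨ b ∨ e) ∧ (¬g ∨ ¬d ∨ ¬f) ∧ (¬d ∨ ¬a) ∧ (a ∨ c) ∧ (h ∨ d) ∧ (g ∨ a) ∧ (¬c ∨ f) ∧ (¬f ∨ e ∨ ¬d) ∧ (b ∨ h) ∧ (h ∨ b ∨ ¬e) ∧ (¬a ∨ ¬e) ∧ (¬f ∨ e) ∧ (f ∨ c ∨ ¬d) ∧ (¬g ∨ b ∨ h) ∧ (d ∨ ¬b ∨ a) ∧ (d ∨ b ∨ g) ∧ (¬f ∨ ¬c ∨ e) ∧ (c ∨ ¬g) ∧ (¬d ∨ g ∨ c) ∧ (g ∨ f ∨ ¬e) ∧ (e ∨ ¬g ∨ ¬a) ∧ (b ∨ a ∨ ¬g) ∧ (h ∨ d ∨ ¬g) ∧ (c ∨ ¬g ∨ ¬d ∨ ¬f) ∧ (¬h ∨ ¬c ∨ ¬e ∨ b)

a: True; b: True; c: False; d: False; e: False; f: False; g: False; h: True

Case e = False:
The clause (h) is unit, so h = True.
The clause (b) is unit, so b = True.
The clause (¬f) is unit, so f = False.
The clause (¬c) is unit, so c = False.
The clause (a) is unit, so a = True.
The clause (¬d) is unit, so d = False.
The clause (¬g) is unit, so g = False.
This assignment satisfies each clause.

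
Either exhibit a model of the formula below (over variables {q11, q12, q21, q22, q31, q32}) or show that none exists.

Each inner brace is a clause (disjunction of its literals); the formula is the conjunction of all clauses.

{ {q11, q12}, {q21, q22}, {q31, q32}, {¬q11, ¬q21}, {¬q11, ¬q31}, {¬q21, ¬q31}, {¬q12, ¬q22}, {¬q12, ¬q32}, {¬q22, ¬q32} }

UNSATISFIABLE

Try q11 = True.
Unit clause (¬q21) forces q21 = False.
Unit clause (q22) forces q22 = True.
Unit clause (¬q31) forces q31 = False.
Unit clause (q32) forces q32 = True.
Now (¬q32) is unsatisfied and unit — conflict.
Undo q11 and try q11 = False.
Unit clause (q12) forces q12 = True.
Unit clause (¬q22) forces q22 = False.
Unit clause (q21) forces q21 = True.
Unit clause (¬q31) forces q31 = False.
Unit clause (q32) forces q32 = True.
Now (¬q32) is unsatisfied and unit — conflict.
Both values of q11 lead to a conflict.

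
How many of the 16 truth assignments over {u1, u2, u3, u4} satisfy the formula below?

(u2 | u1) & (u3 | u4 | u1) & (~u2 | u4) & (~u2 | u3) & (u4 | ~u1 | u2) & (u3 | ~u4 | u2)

There are 2^4 = 16 truth assignments over (u1, u2, u3, u4).
Split on u4. With u4 = 1, the clauses containing u4 are satisfied and ~u4 drops from the rest; 3 of the 2^3 = 8 assignments to the other variables satisfy what remains.
With u4 = 0, by the same count on the reduced clause set, 0 assignments work.
(One model: u1=F, u2=T, u3=T, u4=T.)
Total: 3 + 0 = 3.

3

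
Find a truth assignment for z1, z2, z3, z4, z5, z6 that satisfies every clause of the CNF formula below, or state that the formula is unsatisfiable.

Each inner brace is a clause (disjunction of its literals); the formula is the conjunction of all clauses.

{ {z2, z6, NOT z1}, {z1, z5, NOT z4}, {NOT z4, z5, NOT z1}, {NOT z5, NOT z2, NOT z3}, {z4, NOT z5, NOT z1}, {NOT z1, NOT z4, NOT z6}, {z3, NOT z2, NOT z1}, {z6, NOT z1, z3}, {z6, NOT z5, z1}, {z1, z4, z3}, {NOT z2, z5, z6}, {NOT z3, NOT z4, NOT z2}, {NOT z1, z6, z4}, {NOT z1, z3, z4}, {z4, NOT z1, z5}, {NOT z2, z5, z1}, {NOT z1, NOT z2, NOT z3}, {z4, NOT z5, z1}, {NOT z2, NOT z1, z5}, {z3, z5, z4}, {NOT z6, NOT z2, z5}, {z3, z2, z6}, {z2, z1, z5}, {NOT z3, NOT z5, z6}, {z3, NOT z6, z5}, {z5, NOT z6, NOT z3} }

z1 ↦ false, z2 ↦ false, z3 ↦ true, z4 ↦ true, z5 ↦ true, z6 ↦ true

Suppose z2 = false.
Suppose z6 = true.
Suppose z1 = false.
Unit clause (z5) forces z5 = true.
Unit clause (z4) forces z4 = true.
All clauses hold; z3 can take either value.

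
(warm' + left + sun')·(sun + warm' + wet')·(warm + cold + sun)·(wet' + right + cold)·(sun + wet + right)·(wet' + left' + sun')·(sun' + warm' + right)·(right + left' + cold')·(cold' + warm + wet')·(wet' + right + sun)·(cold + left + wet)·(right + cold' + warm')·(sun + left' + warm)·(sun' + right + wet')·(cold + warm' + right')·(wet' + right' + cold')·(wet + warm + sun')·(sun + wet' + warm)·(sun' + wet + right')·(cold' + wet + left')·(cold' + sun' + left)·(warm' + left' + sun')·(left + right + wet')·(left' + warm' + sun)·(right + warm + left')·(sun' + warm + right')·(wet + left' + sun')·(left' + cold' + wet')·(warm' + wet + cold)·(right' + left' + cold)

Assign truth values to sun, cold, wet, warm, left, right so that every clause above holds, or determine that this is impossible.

sun ↦ 0,  cold ↦ 1,  wet ↦ 0,  warm ↦ 1,  left ↦ 0,  right ↦ 1

Suppose warm = 1.
Suppose left = 0.
The clause (sun') is unit, so sun = 0.
The clause (wet') is unit, so wet = 0.
The clause (right) is unit, so right = 1.
The clause (cold) is unit, so cold = 1.
Every clause now holds.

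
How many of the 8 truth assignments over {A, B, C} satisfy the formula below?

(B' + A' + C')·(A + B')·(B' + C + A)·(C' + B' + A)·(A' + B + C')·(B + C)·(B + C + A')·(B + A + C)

2

There are 2^3 = 8 truth assignments over (A, B, C).
Check each against the 8 clauses (columns in the order A, B, C):
  F F F  ✗ fails (B + C)
  F F T  ✓ satisfies all
  F T F  ✗ fails (A + B')
  F T T  ✗ fails (A + B')
  T F F  ✗ fails (B + C)
  T F T  ✗ fails (A' + B + C')
  T T F  ✓ satisfies all
  T T T  ✗ fails (B' + A' + C')
2 of the 8 rows are models.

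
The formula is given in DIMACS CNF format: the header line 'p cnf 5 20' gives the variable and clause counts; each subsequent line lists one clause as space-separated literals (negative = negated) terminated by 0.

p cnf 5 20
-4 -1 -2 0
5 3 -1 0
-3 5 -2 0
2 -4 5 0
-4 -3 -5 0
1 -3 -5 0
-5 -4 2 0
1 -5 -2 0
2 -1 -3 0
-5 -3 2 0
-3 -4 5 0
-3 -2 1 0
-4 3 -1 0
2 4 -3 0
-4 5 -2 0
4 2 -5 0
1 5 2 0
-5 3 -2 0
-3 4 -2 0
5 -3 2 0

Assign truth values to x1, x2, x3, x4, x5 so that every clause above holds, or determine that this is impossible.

x1=False,  x2=True,  x3=False,  x4=False,  x5=False

Try x4 = False.
Try x2 = True.
From the singleton clause (¬x3), x3 = False.
From the singleton clause (¬x5), x5 = False.
From the singleton clause (¬x1), x1 = False.
All clauses are satisfied.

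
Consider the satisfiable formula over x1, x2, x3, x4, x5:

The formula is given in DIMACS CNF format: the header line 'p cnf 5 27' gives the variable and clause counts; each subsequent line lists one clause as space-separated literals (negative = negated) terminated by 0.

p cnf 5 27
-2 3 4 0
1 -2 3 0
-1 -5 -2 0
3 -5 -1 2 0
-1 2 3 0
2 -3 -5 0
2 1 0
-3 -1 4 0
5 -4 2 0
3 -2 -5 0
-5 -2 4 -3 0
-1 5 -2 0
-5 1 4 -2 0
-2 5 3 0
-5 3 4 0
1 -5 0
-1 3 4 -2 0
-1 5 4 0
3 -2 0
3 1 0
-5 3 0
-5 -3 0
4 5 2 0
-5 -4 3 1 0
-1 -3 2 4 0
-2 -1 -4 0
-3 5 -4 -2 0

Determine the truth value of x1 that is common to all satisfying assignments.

Suppose x1 = True.
Try x5 = False.
From the singleton clause (¬x2), x2 = False.
From the singleton clause (x3), x3 = True.
From the singleton clause (x4), x4 = True.
Now (¬x4) is unsatisfied and unit — conflict.
That branch fails; take x5 = True instead.
From the singleton clause (¬x2), x2 = False.
From the singleton clause (x3), x3 = True.
Now (¬x3) is unsatisfied and unit — conflict.
Neither x5 = True nor x5 = False works.
So every satisfying assignment has x1 = False.

False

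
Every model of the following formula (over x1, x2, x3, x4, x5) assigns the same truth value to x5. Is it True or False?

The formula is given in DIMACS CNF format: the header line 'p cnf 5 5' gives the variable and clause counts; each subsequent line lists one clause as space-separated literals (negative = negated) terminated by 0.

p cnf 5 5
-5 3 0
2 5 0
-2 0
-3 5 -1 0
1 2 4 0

Suppose x5 = False.
Unit clause (x2) forces x2 = True.
Now (¬x2) is unsatisfied and unit — conflict.
So every satisfying assignment has x5 = True.

True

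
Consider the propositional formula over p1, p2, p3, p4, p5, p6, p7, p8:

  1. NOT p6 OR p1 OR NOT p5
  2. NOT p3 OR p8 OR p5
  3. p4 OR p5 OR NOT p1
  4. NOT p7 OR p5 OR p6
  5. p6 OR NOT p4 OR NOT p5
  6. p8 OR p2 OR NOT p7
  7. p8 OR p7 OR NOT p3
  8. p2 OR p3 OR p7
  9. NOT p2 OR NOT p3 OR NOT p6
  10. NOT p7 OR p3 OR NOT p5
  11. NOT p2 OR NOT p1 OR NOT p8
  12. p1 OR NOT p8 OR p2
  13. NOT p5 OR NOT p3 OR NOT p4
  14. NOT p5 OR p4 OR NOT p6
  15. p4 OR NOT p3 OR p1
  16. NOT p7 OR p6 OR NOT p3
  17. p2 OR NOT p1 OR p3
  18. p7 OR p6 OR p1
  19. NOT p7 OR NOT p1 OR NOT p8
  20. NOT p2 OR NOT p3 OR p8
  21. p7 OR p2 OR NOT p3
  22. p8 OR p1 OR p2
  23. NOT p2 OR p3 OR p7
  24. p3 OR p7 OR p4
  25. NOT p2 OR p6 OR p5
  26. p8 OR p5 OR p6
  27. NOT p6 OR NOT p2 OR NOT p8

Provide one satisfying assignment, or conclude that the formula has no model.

Case p6 = true:
Case p1 = false:
The clause (NOT p5) is unit, so p5 = false.
Case p3 = false:
Case p2 = true:
The clause (p7) is unit, so p7 = true.
The clause (NOT p8) is unit, so p8 = false.
No clause remains; p4 is free.

p1=false,  p2=true,  p3=false,  p4=false,  p5=false,  p6=true,  p7=true,  p8=false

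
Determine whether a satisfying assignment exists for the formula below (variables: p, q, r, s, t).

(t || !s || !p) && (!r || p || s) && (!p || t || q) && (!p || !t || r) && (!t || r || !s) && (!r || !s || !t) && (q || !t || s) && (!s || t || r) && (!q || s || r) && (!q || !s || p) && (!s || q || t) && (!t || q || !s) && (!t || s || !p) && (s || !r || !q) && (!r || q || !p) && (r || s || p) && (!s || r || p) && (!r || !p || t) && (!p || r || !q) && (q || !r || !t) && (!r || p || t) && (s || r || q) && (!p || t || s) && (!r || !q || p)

Unsatisfiable

Branch on t: set t = true.
Branch on p: set p = false.
Branch on r: set r = false.
The clause (!s) is unit, so s = false.
That conflicts with the unit clause (s).
Backtrack on r: now try r = true.
The clause (s) is unit, so s = true.
That conflicts with the unit clause (!s).
Neither r = true nor r = false works.
Backtrack on p: now try p = true.
The clause (r) is unit, so r = true.
The clause (!s) is unit, so s = false.
That conflicts with the unit clause (s).
Neither p = true nor p = false works.
Backtrack on t: now try t = false.
Branch on s: set s = false.
The clause (!p) is unit, so p = false.
The clause (!r) is unit, so r = false.
That conflicts with the unit clause (r).
Backtrack on s: now try s = true.
The clause (!p) is unit, so p = false.
The clause (r) is unit, so r = true.
That conflicts with the unit clause (!r).
Neither s = true nor s = false works.
Neither t = true nor t = false works.
No assignment satisfies every clause.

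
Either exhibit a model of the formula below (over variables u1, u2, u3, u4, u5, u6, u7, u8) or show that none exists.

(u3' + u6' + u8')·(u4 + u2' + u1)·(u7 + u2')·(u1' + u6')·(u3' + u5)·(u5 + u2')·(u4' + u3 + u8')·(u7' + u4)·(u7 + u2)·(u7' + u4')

Suppose u7 = 1.
(u4) alone gives u4 = 1.
Now (u4') is unsatisfied and unit — conflict.
So u7 must be the other value — set u7 = 0.
(u2') alone gives u2 = 0.
Now (u2) is unsatisfied and unit — conflict.
Both values of u7 lead to a conflict.

UNSATISFIABLE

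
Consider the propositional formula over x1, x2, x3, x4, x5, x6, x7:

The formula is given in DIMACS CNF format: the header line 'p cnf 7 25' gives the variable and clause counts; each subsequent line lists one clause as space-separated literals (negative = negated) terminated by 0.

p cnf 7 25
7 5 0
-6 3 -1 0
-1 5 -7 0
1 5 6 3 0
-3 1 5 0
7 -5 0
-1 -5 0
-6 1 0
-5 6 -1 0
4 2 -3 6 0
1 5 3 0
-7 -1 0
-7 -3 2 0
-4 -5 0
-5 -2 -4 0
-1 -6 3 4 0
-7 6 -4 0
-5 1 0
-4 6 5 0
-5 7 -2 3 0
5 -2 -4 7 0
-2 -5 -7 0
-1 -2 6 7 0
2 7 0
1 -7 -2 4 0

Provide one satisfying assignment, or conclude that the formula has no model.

UNSATISFIABLE

Branch on x7: set x7 = True.
The clause (¬x1) is unit, so x1 = False.
The clause (¬x6) is unit, so x6 = False.
The clause (¬x4) is unit, so x4 = False.
The clause (¬x5) is unit, so x5 = False.
The clause (x3) is unit, so x3 = True.
Now (¬x3) is unsatisfied and unit — conflict.
Undo x7 and try x7 = False.
The clause (x5) is unit, so x5 = True.
Now (¬x5) is unsatisfied and unit — conflict.
Either choice for x7 ends in contradiction.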